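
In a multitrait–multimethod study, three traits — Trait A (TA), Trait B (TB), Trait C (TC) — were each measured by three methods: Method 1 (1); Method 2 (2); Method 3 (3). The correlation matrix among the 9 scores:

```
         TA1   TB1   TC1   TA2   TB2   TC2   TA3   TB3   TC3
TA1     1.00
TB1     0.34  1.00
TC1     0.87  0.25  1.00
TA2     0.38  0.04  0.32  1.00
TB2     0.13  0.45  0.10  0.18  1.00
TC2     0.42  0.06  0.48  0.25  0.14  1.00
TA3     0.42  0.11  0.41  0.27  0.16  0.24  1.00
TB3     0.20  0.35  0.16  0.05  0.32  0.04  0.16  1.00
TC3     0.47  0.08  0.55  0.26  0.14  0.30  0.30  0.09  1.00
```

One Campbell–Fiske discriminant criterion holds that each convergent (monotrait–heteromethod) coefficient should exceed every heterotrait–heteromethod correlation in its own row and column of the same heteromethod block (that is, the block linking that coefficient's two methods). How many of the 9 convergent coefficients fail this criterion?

2

Each convergent coefficient versus the relevant comparison correlations:
TA (methods 1·2): 0.38 vs {0.13, 0.04, 0.42, 0.32} → fail.
TA (methods 1·3): 0.42 vs {0.20, 0.11, 0.47, 0.41} → fail.
TA (methods 2·3): 0.27 vs {0.05, 0.16, 0.26, 0.24} → pass.
TB (methods 1·2): 0.45 vs {0.04, 0.13, 0.06, 0.10} → pass.
TB (methods 1·3): 0.35 vs {0.11, 0.20, 0.08, 0.16} → pass.
TB (methods 2·3): 0.32 vs {0.16, 0.05, 0.14, 0.04} → pass.
TC (methods 1·2): 0.48 vs {0.32, 0.42, 0.10, 0.06} → pass.
TC (methods 1·3): 0.55 vs {0.41, 0.47, 0.16, 0.08} → pass.
TC (methods 2·3): 0.30 vs {0.24, 0.26, 0.04, 0.14} → pass.
2 of 9 fail.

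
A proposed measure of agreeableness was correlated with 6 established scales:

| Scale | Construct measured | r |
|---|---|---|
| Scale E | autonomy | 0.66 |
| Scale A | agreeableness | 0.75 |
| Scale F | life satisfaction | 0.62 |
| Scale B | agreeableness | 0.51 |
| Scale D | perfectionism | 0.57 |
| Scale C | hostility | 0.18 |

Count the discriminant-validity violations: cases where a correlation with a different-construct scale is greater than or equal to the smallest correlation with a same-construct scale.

Convergent (same construct = agreeableness): Scale A, Scale B.
Smallest convergent = 0.51. Discriminant values: 0.66, 0.62, 0.57, 0.18; count ≥ 0.51 → 3.

3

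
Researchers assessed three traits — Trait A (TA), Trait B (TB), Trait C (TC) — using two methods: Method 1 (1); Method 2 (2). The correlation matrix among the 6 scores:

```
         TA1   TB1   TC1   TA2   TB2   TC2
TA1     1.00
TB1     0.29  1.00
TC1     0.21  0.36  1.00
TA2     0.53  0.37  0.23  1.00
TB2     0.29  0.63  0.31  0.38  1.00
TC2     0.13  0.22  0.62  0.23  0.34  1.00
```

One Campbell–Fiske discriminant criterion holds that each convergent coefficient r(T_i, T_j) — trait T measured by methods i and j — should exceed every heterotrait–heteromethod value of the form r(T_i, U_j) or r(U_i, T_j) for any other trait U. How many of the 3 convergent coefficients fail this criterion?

Convergent coefficients and their comparison sets:
TA (methods 1·2): 0.53 vs {0.29, 0.37, 0.13, 0.23} → pass.
TB (methods 1·2): 0.63 vs {0.37, 0.29, 0.22, 0.31} → pass.
TC (methods 1·2): 0.62 vs {0.23, 0.13, 0.31, 0.22} → pass.
0 of 3 fail.

0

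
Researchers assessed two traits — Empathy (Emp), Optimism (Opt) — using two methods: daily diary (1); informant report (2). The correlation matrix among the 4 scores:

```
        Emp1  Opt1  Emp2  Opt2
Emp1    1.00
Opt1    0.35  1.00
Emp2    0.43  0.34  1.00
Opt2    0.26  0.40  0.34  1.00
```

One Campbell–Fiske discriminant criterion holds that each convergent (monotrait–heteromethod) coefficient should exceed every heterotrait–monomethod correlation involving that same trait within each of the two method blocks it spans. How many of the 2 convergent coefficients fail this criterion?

0

Convergent coefficients and their comparison sets:
Emp (methods 1·2): 0.43 vs {0.35, 0.34} → pass.
Opt (methods 1·2): 0.40 vs {0.35, 0.34} → pass.
0 of 2 fail.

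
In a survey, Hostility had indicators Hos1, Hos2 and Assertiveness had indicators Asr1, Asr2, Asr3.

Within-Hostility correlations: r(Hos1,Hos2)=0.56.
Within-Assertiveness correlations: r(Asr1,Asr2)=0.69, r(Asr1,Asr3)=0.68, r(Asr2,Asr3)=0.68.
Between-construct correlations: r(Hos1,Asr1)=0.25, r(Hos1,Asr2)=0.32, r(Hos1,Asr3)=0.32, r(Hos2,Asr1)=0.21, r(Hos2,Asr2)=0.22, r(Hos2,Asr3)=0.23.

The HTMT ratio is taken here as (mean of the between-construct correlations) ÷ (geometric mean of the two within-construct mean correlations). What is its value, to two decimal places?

Mean between = 1.55/6 = 0.2583.
Mean within-Hos = 0.56/1 = 0.5600; mean within-Asr = 2.05/3 = 0.6833.
Geometric mean = √(0.5600 × 0.6833) = 0.6186.
HTMT = 0.2583 / 0.6186 = 0.42.

0.42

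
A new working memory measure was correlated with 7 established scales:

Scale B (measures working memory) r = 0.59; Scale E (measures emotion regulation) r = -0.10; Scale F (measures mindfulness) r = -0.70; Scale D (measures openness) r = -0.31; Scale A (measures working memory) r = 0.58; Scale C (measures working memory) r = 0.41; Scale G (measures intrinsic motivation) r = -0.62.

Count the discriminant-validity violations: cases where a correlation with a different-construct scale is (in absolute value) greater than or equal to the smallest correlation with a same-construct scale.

2

Convergent (same construct = working memory): Scale B, Scale A, Scale C.
Smallest convergent = 0.41. Discriminant |r|: 0.10, 0.70, 0.31, 0.62; count ≥ 0.41 → 2.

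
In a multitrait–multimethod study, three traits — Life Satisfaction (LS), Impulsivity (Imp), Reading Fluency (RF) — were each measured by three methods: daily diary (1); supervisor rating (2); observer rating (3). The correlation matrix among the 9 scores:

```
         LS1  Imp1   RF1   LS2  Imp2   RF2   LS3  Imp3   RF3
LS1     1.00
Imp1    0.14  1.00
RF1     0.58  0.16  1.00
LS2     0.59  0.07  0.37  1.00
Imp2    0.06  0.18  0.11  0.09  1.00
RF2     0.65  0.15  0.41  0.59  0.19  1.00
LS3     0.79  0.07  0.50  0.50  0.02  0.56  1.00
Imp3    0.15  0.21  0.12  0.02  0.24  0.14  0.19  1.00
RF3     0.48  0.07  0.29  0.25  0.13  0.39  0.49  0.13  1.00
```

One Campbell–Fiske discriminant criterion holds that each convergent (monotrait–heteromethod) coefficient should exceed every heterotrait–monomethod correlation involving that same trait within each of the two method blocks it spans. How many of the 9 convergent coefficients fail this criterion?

6

Each convergent coefficient versus the relevant comparison correlations:
LS (methods 1·2): 0.59 vs {0.14, 0.09, 0.58, 0.59} → fail.
LS (methods 1·3): 0.79 vs {0.14, 0.19, 0.58, 0.49} → pass.
LS (methods 2·3): 0.50 vs {0.09, 0.19, 0.59, 0.49} → fail.
Imp (methods 1·2): 0.18 vs {0.14, 0.09, 0.16, 0.19} → fail.
Imp (methods 1·3): 0.21 vs {0.14, 0.19, 0.16, 0.13} → pass.
Imp (methods 2·3): 0.24 vs {0.09, 0.19, 0.19, 0.13} → pass.
RF (methods 1·2): 0.41 vs {0.58, 0.59, 0.16, 0.19} → fail.
RF (methods 1·3): 0.29 vs {0.58, 0.49, 0.16, 0.13} → fail.
RF (methods 2·3): 0.39 vs {0.59, 0.49, 0.19, 0.13} → fail.
6 of 9 fail.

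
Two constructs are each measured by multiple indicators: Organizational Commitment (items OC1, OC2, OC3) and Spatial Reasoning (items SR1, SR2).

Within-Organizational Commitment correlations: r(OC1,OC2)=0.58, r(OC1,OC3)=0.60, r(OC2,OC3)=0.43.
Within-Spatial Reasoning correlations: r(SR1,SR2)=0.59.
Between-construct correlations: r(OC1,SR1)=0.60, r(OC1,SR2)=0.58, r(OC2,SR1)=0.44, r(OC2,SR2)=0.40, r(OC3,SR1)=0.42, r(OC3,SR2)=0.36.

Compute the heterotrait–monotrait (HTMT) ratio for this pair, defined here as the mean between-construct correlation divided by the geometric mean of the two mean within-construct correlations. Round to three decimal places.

Mean between = 2.80/6 = 0.4667.
Mean within-OC = 1.61/3 = 0.5367; mean within-SR = 0.59/1 = 0.5900.
Geometric mean = √(0.5367 × 0.5900) = 0.5627.
HTMT = 0.4667 / 0.5627 = 0.829.

0.829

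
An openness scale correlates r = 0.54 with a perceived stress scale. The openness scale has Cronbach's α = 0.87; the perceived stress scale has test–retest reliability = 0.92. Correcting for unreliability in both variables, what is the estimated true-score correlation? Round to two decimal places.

0.60

r_true = r_obs / √(r_xx · r_yy) = 0.54 / √(0.87 × 0.92) = 0.54 / √0.8004 = 0.54 / 0.8947 ≈ 0.60.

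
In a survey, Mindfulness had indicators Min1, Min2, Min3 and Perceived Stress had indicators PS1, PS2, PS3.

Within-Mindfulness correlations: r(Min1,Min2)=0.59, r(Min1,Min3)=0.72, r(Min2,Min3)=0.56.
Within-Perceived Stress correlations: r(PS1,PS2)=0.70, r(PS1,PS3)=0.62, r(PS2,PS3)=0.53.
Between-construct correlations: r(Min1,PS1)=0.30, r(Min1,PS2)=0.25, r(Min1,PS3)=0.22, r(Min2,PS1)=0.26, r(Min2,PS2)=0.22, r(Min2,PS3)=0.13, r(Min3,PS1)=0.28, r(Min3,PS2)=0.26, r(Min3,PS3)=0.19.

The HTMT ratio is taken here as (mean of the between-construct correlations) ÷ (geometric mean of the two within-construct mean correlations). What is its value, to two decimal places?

Mean heterotrait r = 2.11/9 = 0.2344.
Mean within-Min = 1.87/3 = 0.6233; mean within-PS = 1.85/3 = 0.6167.
Geometric mean = √(0.6233 × 0.6167) = 0.6200.
HTMT = 0.2344 / 0.6200 = 0.38.

0.38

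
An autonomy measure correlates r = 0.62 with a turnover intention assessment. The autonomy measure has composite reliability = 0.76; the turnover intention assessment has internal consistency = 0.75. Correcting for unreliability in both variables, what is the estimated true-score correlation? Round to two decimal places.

0.82

r_true = r_obs / √(r_xx · r_yy) = 0.62 / √(0.76 × 0.75) = 0.62 / √0.5700 = 0.62 / 0.7550 ≈ 0.82.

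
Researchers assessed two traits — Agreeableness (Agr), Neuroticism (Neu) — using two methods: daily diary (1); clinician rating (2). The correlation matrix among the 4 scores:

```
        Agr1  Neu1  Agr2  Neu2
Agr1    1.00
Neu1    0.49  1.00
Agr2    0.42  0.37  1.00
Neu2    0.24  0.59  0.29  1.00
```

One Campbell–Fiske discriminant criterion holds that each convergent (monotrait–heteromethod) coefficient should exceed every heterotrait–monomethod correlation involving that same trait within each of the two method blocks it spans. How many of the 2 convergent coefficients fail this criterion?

Convergent coefficients and their comparison sets:
Agr (methods 1·2): 0.42 vs {0.49, 0.29} → fail.
Neu (methods 1·2): 0.59 vs {0.49, 0.29} → pass.
1 of 2 fail.

1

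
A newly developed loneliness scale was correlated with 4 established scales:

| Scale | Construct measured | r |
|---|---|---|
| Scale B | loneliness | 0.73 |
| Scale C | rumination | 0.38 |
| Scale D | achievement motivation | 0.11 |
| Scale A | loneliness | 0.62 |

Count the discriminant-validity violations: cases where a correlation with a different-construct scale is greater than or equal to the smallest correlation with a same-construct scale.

0

Convergent (same construct = loneliness): Scale B, Scale A.
Smallest convergent = 0.62. Discriminant values: 0.38, 0.11; count ≥ 0.62 → 0.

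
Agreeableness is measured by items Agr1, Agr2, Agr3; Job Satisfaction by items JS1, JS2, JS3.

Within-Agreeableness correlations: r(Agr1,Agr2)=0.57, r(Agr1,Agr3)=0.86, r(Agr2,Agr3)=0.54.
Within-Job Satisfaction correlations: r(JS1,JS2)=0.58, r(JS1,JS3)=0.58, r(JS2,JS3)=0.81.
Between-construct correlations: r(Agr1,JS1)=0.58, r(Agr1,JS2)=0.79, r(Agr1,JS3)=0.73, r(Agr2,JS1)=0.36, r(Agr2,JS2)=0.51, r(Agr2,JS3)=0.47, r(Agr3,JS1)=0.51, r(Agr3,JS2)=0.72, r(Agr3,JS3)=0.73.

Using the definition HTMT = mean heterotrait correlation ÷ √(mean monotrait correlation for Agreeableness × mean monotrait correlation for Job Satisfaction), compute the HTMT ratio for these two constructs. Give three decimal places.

Between-construct mean = 5.40/9 = 0.6000.
Mean within-Agr = 1.97/3 = 0.6567; mean within-JS = 1.97/3 = 0.6567.
Geometric mean = √(0.6567 × 0.6567) = 0.6567.
HTMT = 0.6000 / 0.6567 = 0.914.

0.914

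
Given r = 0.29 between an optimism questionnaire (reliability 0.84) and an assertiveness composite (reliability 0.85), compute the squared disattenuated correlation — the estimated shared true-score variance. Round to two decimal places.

Disattenuated r = 0.29 / √(0.84 × 0.85) = 0.29 / 0.8450 = 0.3432.
Shared true-score variance = 0.3432² = 0.1178 ≈ 0.12.

0.12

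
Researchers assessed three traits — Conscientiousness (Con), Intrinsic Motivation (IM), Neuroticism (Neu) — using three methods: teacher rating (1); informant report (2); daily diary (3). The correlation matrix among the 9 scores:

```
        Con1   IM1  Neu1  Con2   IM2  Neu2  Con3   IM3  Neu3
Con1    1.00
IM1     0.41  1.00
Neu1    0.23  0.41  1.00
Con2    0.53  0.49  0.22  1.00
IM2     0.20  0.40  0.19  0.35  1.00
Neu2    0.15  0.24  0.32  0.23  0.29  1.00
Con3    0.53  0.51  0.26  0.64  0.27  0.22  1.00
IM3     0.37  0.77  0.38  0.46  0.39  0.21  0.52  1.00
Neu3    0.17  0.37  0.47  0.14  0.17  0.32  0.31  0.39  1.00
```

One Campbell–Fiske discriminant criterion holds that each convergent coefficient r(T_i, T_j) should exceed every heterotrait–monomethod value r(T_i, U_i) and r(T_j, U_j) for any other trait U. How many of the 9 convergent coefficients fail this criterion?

Each convergent coefficient versus the relevant comparison correlations:
Con (methods 1·2): 0.53 vs {0.41, 0.35, 0.23, 0.23} → pass.
Con (methods 1·3): 0.53 vs {0.41, 0.52, 0.23, 0.31} → pass.
Con (methods 2·3): 0.64 vs {0.35, 0.52, 0.23, 0.31} → pass.
IM (methods 1·2): 0.40 vs {0.41, 0.35, 0.41, 0.29} → fail.
IM (methods 1·3): 0.77 vs {0.41, 0.52, 0.41, 0.39} → pass.
IM (methods 2·3): 0.39 vs {0.35, 0.52, 0.29, 0.39} → fail.
Neu (methods 1·2): 0.32 vs {0.23, 0.23, 0.41, 0.29} → fail.
Neu (methods 1·3): 0.47 vs {0.23, 0.31, 0.41, 0.39} → pass.
Neu (methods 2·3): 0.32 vs {0.23, 0.31, 0.29, 0.39} → fail.
4 of 9 fail.

4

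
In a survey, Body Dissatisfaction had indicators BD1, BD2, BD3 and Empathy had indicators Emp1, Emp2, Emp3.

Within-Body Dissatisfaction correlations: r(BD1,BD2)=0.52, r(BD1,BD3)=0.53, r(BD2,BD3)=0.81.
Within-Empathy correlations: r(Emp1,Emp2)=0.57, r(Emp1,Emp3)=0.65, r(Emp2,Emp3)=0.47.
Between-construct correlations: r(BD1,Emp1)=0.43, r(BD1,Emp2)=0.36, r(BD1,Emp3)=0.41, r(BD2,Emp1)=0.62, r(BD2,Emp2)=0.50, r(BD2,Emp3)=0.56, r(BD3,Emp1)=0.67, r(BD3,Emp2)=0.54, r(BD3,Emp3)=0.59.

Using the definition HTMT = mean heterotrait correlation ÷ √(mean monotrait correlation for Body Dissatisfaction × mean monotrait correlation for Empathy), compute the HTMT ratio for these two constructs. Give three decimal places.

0.880

Between-construct mean = 4.68/9 = 0.5200.
Mean within-BD = 1.86/3 = 0.6200; mean within-Emp = 1.69/3 = 0.5633.
Geometric mean = √(0.6200 × 0.5633) = 0.5910.
HTMT = 0.5200 / 0.5910 = 0.880.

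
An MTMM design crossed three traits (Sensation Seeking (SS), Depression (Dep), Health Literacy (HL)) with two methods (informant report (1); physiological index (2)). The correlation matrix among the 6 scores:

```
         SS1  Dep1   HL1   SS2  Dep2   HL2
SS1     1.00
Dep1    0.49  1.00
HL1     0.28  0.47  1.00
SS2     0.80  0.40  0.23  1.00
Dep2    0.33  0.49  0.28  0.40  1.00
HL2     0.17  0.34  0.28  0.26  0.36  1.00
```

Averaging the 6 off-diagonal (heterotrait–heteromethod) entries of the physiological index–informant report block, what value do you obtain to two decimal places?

0.29

HTHM values (method 2 × method 1): 0.40, 0.23, 0.33, 0.28, 0.17, 0.34; mean = 1.75/6 = 0.29.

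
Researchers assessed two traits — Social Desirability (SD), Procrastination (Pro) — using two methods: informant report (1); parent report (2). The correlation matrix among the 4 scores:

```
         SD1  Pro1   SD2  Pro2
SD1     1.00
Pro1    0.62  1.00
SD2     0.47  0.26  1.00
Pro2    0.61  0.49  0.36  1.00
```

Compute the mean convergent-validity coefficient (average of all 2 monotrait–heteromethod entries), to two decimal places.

0.48

Convergent values: 0.47, 0.49; mean = 0.96/2 = 0.48.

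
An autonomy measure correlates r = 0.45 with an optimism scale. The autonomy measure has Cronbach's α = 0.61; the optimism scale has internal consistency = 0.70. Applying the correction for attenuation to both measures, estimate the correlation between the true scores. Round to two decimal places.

0.69

r_true = r_obs / √(r_xx · r_yy) = 0.45 / √(0.61 × 0.70) = 0.45 / √0.4270 = 0.45 / 0.6535 ≈ 0.69.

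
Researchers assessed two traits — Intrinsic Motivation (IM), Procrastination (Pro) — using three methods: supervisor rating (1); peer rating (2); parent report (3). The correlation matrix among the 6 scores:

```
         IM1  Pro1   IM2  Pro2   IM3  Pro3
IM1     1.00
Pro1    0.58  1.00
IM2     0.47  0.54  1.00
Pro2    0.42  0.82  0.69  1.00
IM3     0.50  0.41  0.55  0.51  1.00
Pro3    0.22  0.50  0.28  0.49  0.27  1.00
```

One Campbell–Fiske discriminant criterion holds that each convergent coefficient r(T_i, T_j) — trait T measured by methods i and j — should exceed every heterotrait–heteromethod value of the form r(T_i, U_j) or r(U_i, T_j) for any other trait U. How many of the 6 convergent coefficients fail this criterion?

2

Checking each validity diagonal entry against its comparison values:
IM (methods 1·2): 0.47 vs {0.42, 0.54} → fail.
IM (methods 1·3): 0.50 vs {0.22, 0.41} → pass.
IM (methods 2·3): 0.55 vs {0.28, 0.51} → pass.
Pro (methods 1·2): 0.82 vs {0.54, 0.42} → pass.
Pro (methods 1·3): 0.50 vs {0.41, 0.22} → pass.
Pro (methods 2·3): 0.49 vs {0.51, 0.28} → fail.
2 of 6 fail.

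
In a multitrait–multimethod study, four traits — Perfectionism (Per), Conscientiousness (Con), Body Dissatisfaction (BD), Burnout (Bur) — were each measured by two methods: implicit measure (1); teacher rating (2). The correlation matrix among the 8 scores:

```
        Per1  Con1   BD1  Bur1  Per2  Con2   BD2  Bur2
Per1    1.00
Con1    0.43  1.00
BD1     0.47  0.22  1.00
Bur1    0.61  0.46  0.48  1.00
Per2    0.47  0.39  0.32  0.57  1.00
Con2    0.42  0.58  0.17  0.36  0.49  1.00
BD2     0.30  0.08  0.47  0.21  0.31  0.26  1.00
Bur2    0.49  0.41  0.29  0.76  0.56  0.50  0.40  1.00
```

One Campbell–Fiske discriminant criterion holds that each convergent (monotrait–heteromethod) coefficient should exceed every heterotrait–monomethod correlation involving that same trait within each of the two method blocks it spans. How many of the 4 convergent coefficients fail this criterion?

Each convergent coefficient versus the relevant comparison correlations:
Per (methods 1·2): 0.47 vs {0.43, 0.49, 0.47, 0.31, 0.61, 0.56} → fail.
Con (methods 1·2): 0.58 vs {0.43, 0.49, 0.22, 0.26, 0.46, 0.50} → pass.
BD (methods 1·2): 0.47 vs {0.47, 0.31, 0.22, 0.26, 0.48, 0.40} → fail.
Bur (methods 1·2): 0.76 vs {0.61, 0.56, 0.46, 0.50, 0.48, 0.40} → pass.
2 of 4 fail.

2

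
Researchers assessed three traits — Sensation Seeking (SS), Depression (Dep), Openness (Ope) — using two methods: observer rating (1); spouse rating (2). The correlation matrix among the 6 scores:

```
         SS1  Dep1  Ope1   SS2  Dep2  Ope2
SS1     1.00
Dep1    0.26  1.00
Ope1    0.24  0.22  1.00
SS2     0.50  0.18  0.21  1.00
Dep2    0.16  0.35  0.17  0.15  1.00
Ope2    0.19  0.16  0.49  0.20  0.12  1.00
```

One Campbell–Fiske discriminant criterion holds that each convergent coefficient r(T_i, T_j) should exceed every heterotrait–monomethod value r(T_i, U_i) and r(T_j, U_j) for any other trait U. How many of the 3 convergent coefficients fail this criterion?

0

Each convergent coefficient versus the relevant comparison correlations:
SS (methods 1·2): 0.50 vs {0.26, 0.15, 0.24, 0.20} → pass.
Dep (methods 1·2): 0.35 vs {0.26, 0.15, 0.22, 0.12} → pass.
Ope (methods 1·2): 0.49 vs {0.24, 0.20, 0.22, 0.12} → pass.
0 of 3 fail.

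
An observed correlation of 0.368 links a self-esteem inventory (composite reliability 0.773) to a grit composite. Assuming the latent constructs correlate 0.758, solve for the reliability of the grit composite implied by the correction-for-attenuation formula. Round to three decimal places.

0.305

r_true = r_obs / √(r_xx · r_yy) ⇒ 0.758 = 0.368 / √(0.773 · r_yy).
√(0.773 · r_yy) = 0.368 / 0.758 = 0.4855; 0.773 · r_yy = 0.2357; r_yy = 0.2357 / 0.773 ≈ 0.305.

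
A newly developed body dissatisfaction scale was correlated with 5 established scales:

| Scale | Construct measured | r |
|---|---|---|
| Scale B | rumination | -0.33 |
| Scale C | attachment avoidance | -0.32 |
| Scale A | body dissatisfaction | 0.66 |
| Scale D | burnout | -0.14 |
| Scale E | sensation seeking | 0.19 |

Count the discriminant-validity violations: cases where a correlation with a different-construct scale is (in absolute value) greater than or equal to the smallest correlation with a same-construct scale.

0

Convergent (same construct = body dissatisfaction): Scale A.
Smallest convergent = 0.66. Discriminant |r|: 0.33, 0.32, 0.14, 0.19; count ≥ 0.66 → 0.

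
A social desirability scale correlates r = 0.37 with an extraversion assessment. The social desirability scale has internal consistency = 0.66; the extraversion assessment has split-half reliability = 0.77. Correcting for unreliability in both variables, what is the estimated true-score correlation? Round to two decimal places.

r_true = r_obs / √(r_xx · r_yy) = 0.37 / √(0.66 × 0.77) = 0.37 / √0.5082 = 0.37 / 0.7129 ≈ 0.52.

0.52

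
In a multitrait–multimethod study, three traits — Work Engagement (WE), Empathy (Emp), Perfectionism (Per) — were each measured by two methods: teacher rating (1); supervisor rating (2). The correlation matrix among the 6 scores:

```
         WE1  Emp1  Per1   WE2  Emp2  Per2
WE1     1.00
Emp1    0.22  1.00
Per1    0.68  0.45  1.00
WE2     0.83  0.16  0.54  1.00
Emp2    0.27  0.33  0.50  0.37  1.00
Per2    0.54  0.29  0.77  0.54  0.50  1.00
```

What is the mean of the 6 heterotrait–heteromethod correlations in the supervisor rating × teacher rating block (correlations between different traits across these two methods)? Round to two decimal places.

HTHM values (method 2 × method 1): 0.16, 0.54, 0.27, 0.50, 0.54, 0.29; mean = 2.30/6 = 0.38.

0.38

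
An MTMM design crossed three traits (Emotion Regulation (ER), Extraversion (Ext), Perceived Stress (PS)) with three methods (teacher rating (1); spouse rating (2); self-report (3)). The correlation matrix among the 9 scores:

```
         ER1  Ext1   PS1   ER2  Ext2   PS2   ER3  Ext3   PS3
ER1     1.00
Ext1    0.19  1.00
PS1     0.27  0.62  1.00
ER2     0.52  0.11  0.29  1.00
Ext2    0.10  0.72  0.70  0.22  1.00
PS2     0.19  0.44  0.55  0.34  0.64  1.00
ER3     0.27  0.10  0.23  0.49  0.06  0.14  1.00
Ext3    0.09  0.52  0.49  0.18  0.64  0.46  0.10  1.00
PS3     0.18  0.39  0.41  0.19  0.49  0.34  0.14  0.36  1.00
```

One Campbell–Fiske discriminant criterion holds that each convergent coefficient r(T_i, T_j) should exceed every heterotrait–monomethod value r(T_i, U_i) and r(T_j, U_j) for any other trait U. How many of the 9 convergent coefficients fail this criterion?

6

Convergent coefficients and their comparison sets:
ER (methods 1·2): 0.52 vs {0.19, 0.22, 0.27, 0.34} → pass.
ER (methods 1·3): 0.27 vs {0.19, 0.10, 0.27, 0.14} → fail.
ER (methods 2·3): 0.49 vs {0.22, 0.10, 0.34, 0.14} → pass.
Ext (methods 1·2): 0.72 vs {0.19, 0.22, 0.62, 0.64} → pass.
Ext (methods 1·3): 0.52 vs {0.19, 0.10, 0.62, 0.36} → fail.
Ext (methods 2·3): 0.64 vs {0.22, 0.10, 0.64, 0.36} → fail.
PS (methods 1·2): 0.55 vs {0.27, 0.34, 0.62, 0.64} → fail.
PS (methods 1·3): 0.41 vs {0.27, 0.14, 0.62, 0.36} → fail.
PS (methods 2·3): 0.34 vs {0.34, 0.14, 0.64, 0.36} → fail.
6 of 9 fail.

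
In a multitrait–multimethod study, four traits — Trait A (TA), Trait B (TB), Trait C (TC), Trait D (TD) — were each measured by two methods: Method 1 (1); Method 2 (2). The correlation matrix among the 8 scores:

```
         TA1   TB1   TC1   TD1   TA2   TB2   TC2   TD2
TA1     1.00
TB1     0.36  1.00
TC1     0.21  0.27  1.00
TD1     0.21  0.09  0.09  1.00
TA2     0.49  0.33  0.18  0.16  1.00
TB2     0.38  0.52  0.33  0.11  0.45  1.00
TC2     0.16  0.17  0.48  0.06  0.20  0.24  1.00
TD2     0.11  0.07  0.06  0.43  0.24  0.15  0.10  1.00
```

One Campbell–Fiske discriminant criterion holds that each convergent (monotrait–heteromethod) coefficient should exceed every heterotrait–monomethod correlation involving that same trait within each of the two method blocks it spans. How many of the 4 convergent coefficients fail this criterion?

0

Convergent coefficients and their comparison sets:
TA (methods 1·2): 0.49 vs {0.36, 0.45, 0.21, 0.20, 0.21, 0.24} → pass.
TB (methods 1·2): 0.52 vs {0.36, 0.45, 0.27, 0.24, 0.09, 0.15} → pass.
TC (methods 1·2): 0.48 vs {0.21, 0.20, 0.27, 0.24, 0.09, 0.10} → pass.
TD (methods 1·2): 0.43 vs {0.21, 0.24, 0.09, 0.15, 0.09, 0.10} → pass.
0 of 4 fail.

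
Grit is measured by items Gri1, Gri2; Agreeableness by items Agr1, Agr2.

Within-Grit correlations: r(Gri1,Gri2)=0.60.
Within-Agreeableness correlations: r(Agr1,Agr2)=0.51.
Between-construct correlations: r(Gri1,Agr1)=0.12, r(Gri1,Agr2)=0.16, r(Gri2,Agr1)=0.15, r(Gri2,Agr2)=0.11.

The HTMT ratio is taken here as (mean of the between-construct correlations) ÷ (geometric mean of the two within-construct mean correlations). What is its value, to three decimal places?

0.244

Between-construct mean = 0.54/4 = 0.1350.
Mean within-Gri = 0.60/1 = 0.6000; mean within-Agr = 0.51/1 = 0.5100.
Geometric mean = √(0.6000 × 0.5100) = 0.5532.
HTMT = 0.1350 / 0.5532 = 0.244.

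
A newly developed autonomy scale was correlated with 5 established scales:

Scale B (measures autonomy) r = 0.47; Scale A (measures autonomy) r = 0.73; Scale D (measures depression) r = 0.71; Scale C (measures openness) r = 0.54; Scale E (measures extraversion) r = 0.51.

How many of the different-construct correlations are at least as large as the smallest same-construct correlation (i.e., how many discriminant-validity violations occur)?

3

Convergent (same construct = autonomy): Scale B, Scale A.
Smallest convergent = 0.47. Discriminant values: 0.71, 0.54, 0.51; count ≥ 0.47 → 3.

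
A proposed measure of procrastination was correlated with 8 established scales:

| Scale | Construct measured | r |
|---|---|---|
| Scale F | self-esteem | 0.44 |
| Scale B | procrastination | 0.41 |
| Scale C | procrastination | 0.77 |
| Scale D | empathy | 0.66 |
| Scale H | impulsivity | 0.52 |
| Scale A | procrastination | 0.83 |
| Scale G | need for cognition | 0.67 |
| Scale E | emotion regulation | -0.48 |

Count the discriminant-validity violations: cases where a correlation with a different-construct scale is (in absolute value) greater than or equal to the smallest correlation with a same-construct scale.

Convergent (same construct = procrastination): Scale B, Scale C, Scale A.
Smallest convergent = 0.41. Discriminant |r|: 0.44, 0.66, 0.52, 0.67, 0.48; count ≥ 0.41 → 5.

5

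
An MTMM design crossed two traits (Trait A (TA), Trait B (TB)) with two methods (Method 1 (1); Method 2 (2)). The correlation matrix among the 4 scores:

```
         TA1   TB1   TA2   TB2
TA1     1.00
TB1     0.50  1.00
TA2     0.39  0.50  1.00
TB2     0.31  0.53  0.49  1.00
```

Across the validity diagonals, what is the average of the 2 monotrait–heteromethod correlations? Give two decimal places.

Convergent values: 0.39, 0.53; mean = 0.92/2 = 0.46.

0.46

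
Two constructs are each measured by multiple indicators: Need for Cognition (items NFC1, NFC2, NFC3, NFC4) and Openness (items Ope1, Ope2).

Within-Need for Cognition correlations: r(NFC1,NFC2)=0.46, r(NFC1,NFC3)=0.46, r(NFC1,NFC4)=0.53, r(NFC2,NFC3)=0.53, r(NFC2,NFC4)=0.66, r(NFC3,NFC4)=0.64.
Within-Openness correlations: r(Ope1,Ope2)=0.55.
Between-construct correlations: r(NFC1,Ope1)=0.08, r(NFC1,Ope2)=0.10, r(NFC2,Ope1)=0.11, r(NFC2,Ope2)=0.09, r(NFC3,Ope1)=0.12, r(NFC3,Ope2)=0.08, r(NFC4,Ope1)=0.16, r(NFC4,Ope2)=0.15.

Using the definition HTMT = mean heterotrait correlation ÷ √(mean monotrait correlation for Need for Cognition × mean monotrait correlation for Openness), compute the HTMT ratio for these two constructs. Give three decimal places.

0.203

Between-construct mean = 0.89/8 = 0.1113.
Mean within-NFC = 3.28/6 = 0.5467; mean within-Ope = 0.55/1 = 0.5500.
Geometric mean = √(0.5467 × 0.5500) = 0.5483.
HTMT = 0.1113 / 0.5483 = 0.203.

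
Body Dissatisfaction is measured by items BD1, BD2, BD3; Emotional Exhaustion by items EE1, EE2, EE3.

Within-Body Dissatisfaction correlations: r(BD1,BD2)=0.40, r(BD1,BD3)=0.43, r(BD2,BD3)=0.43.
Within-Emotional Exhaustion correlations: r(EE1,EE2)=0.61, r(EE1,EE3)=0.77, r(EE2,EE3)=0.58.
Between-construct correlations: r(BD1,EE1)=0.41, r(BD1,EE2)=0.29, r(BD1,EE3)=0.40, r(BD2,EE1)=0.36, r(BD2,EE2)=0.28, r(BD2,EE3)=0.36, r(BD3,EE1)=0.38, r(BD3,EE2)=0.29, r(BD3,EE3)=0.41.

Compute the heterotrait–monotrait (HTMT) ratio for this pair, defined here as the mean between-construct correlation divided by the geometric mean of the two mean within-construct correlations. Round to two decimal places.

Between-construct mean = 3.18/9 = 0.3533.
Mean within-BD = 1.26/3 = 0.4200; mean within-EE = 1.96/3 = 0.6533.
Geometric mean = √(0.4200 × 0.6533) = 0.5238.
HTMT = 0.3533 / 0.5238 = 0.67.

0.67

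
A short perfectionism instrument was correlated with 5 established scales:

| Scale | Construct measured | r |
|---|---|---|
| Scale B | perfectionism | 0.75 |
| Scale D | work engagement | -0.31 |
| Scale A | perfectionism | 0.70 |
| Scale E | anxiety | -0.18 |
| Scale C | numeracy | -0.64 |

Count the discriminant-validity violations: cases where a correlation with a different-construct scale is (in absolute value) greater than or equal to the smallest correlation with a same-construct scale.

0

Convergent (same construct = perfectionism): Scale B, Scale A.
Smallest convergent = 0.70. Discriminant |r|: 0.31, 0.18, 0.64; count ≥ 0.70 → 0.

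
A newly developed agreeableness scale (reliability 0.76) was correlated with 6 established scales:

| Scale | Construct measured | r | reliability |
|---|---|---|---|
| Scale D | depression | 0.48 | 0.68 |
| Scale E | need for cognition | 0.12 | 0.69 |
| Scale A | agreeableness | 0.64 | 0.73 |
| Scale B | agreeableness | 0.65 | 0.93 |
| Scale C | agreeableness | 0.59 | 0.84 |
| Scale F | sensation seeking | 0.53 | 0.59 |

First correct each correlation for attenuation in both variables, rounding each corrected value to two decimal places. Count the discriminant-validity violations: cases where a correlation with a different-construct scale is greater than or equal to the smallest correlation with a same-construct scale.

1

Disattenuated r (r / √(r_scale · r_new)):
  Scale D (disc): 0.48 / √(0.68·0.76) = 0.67
  Scale E (disc): 0.12 / √(0.69·0.76) = 0.17
  Scale A (conv): 0.64 / √(0.73·0.76) = 0.86
  Scale B (conv): 0.65 / √(0.93·0.76) = 0.77
  Scale C (conv): 0.59 / √(0.84·0.76) = 0.74
  Scale F (disc): 0.53 / √(0.59·0.76) = 0.79
Smallest convergent = 0.74. Discriminant values: 0.67, 0.17, 0.79; count ≥ 0.74 → 1.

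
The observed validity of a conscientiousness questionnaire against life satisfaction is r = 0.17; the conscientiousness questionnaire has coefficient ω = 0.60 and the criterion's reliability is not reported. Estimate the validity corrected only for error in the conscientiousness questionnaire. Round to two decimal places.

0.22

Single correction: r_c = r_obs / √r_xx = 0.17 / √0.60 = 0.17 / 0.7746 ≈ 0.22.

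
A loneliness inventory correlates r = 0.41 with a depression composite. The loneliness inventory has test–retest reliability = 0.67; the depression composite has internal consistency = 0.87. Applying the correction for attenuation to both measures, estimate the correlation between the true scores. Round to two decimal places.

r_true = r_obs / √(r_xx · r_yy) = 0.41 / √(0.67 × 0.87) = 0.41 / √0.5829 = 0.41 / 0.7635 ≈ 0.54.

0.54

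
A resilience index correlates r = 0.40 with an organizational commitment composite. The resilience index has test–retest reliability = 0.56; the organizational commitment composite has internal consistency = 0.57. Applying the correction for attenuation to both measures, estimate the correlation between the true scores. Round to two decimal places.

0.71

r_true = r_obs / √(r_xx · r_yy) = 0.40 / √(0.56 × 0.57) = 0.40 / √0.3192 = 0.40 / 0.5650 ≈ 0.71.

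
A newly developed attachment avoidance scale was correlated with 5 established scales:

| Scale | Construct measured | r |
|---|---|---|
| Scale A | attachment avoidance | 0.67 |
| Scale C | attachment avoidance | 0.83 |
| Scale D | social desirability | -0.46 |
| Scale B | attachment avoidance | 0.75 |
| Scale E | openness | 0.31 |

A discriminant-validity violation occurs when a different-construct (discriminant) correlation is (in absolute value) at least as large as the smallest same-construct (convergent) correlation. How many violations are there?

0

Convergent (same construct = attachment avoidance): Scale A, Scale C, Scale B.
Smallest convergent = 0.67. Discriminant |r|: 0.46, 0.31; count ≥ 0.67 → 0.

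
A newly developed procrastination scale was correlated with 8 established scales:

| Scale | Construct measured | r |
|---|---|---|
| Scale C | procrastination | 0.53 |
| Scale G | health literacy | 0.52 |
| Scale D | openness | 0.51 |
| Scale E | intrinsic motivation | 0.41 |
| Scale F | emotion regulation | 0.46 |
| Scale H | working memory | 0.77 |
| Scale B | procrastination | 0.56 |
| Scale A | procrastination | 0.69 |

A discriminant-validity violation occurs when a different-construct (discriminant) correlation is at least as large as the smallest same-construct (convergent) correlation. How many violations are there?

1

Convergent (same construct = procrastination): Scale C, Scale B, Scale A.
Smallest convergent = 0.53. Discriminant values: 0.52, 0.51, 0.41, 0.46, 0.77; count ≥ 0.53 → 1.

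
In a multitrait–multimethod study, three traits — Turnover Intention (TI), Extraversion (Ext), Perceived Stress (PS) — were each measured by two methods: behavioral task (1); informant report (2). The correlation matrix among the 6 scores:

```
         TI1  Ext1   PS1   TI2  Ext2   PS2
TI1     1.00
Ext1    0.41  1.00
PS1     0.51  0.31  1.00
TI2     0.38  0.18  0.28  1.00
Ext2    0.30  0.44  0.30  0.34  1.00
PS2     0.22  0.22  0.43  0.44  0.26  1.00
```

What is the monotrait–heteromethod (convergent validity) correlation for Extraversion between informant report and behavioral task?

0.44

Same trait (Ext), different methods: r(Ext2, Ext1) = 0.44.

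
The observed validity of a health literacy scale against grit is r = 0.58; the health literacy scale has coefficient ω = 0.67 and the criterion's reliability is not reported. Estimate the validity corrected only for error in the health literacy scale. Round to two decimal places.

0.71

Single correction: r_c = r_obs / √r_xx = 0.58 / √0.67 = 0.58 / 0.8185 ≈ 0.71.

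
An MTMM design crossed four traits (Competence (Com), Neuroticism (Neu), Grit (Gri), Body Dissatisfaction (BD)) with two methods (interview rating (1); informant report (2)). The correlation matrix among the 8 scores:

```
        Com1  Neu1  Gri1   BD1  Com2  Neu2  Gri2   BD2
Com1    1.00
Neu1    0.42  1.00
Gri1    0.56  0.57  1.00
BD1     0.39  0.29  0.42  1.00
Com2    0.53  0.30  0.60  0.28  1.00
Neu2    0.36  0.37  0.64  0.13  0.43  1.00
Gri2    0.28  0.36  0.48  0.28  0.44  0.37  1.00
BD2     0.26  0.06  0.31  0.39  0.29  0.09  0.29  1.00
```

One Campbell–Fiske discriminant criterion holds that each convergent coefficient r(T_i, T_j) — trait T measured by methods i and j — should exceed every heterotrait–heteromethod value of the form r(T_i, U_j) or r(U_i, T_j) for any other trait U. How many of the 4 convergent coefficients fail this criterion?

Each convergent coefficient versus the relevant comparison correlations:
Com (methods 1·2): 0.53 vs {0.36, 0.30, 0.28, 0.60, 0.26, 0.28} → fail.
Neu (methods 1·2): 0.37 vs {0.30, 0.36, 0.36, 0.64, 0.06, 0.13} → fail.
Gri (methods 1·2): 0.48 vs {0.60, 0.28, 0.64, 0.36, 0.31, 0.28} → fail.
BD (methods 1·2): 0.39 vs {0.28, 0.26, 0.13, 0.06, 0.28, 0.31} → pass.
3 of 4 fail.

3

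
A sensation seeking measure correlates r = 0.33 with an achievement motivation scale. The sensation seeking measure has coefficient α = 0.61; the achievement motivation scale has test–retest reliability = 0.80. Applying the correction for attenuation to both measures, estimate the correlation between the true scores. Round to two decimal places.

0.47

r_true = r_obs / √(r_xx · r_yy) = 0.33 / √(0.61 × 0.80) = 0.33 / √0.4880 = 0.33 / 0.6986 ≈ 0.47.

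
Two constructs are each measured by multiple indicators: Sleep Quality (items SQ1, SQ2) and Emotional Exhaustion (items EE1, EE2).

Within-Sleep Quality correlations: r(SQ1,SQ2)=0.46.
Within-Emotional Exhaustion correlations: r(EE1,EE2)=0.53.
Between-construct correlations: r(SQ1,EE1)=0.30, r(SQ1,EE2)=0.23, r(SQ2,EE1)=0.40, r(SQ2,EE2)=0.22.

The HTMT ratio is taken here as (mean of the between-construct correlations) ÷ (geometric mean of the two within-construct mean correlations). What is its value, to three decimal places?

0.582

Between-construct mean = 1.15/4 = 0.2875.
Mean within-SQ = 0.46/1 = 0.4600; mean within-EE = 0.53/1 = 0.5300.
Geometric mean = √(0.4600 × 0.5300) = 0.4938.
HTMT = 0.2875 / 0.4938 = 0.582.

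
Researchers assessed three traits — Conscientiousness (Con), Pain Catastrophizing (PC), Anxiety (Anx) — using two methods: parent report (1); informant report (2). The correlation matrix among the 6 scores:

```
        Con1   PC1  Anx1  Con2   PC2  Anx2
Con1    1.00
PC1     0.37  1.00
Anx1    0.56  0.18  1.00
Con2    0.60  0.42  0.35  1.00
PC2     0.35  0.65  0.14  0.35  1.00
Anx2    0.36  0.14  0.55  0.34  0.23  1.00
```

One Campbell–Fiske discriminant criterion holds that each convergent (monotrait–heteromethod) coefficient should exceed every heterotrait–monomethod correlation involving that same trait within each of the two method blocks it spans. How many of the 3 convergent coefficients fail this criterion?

1

Each convergent coefficient versus the relevant comparison correlations:
Con (methods 1·2): 0.60 vs {0.37, 0.35, 0.56, 0.34} → pass.
PC (methods 1·2): 0.65 vs {0.37, 0.35, 0.18, 0.23} → pass.
Anx (methods 1·2): 0.55 vs {0.56, 0.34, 0.18, 0.23} → fail.
1 of 3 fail.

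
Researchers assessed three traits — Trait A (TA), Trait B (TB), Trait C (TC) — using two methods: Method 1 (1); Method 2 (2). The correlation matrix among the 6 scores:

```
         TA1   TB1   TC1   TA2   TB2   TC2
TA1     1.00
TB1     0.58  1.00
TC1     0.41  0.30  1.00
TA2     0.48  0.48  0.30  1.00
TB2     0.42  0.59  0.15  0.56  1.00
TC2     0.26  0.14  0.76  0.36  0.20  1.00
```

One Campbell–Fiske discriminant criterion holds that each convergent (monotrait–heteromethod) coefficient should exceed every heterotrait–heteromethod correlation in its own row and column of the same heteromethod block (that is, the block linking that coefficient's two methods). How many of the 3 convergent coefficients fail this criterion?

1

Convergent coefficients and their comparison sets:
TA (methods 1·2): 0.48 vs {0.42, 0.48, 0.26, 0.30} → fail.
TB (methods 1·2): 0.59 vs {0.48, 0.42, 0.14, 0.15} → pass.
TC (methods 1·2): 0.76 vs {0.30, 0.26, 0.15, 0.14} → pass.
1 of 3 fail.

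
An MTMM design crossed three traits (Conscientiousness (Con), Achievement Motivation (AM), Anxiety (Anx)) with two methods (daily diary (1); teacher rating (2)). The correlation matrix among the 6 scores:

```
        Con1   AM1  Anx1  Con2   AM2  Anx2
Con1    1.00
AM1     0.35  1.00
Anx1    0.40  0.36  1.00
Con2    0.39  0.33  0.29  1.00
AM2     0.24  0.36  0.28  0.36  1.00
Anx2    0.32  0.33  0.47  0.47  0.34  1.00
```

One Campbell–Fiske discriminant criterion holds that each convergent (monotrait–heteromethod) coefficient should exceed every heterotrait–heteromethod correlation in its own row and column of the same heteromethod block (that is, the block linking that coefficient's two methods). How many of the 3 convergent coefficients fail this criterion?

Each convergent coefficient versus the relevant comparison correlations:
Con (methods 1·2): 0.39 vs {0.24, 0.33, 0.32, 0.29} → pass.
AM (methods 1·2): 0.36 vs {0.33, 0.24, 0.33, 0.28} → pass.
Anx (methods 1·2): 0.47 vs {0.29, 0.32, 0.28, 0.33} → pass.
0 of 3 fail.

0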